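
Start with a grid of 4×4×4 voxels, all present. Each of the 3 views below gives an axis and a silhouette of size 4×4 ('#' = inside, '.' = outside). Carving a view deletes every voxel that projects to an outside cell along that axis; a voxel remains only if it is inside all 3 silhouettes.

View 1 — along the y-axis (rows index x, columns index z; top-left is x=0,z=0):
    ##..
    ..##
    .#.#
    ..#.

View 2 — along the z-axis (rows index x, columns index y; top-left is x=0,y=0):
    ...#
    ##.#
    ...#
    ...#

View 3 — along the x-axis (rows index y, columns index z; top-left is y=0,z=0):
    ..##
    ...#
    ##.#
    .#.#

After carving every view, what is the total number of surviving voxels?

remaining voxels: 7

initial block: 4^3 = 64
V1 y: intersect with XZ mask (7 set) -- 28 left
V2 z: intersect with XY mask (6 set) -- 11 left
V3 x: intersect with YZ mask (8 set) -- 7 left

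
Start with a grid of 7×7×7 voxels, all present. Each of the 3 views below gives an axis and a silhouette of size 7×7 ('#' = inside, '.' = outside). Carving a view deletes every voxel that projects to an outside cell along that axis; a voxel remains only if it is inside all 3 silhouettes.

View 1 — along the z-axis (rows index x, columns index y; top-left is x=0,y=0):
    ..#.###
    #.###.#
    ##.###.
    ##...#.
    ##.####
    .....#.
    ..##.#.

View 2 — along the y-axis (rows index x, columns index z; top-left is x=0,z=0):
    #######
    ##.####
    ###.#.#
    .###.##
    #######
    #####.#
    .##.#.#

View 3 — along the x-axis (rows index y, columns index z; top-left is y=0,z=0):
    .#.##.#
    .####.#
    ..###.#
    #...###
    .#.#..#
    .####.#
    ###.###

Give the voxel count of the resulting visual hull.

start: 7×7×7 = 343 voxels
  1. axis=2 (XY plane), |mask|=27  ⇒  voxels=189
  2. axis=1 (XZ plane), |mask|=40  ⇒  voxels=158
  3. axis=0 (YZ plane), |mask|=31  ⇒  voxels=105

|visual hull| = 105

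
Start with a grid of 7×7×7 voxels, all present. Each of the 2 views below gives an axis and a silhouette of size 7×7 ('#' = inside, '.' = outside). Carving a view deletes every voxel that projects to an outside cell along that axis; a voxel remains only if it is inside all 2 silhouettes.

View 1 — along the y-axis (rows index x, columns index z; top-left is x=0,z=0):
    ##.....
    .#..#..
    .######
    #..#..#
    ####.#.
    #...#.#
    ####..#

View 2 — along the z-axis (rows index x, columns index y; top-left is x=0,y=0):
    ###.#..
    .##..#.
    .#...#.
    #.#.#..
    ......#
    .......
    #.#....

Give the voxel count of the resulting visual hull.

full grid |V| = 343
after view 1 [y-axis, 26 of 49 cells solid] → remaining = 182
after view 2 [z-axis, 15 of 49 cells solid] → remaining = 50

50 voxels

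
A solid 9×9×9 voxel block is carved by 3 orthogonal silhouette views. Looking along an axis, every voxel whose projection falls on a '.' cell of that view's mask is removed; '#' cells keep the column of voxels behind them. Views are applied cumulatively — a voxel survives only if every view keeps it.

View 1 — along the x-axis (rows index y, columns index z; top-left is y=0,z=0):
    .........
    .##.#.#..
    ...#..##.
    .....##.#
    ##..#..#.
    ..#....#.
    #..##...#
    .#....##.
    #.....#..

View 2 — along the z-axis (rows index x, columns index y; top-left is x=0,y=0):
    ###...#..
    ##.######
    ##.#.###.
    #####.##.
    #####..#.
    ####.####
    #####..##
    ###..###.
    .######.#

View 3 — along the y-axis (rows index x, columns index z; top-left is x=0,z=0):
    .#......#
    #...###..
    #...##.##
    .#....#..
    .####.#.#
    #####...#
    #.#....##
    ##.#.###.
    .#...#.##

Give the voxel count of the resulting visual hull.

78 voxels

before carving: 729 voxels (9×9×9)
V1 x: intersect with YZ mask (25 set) -- 225 left
V2 z: intersect with XY mask (59 set) -- 165 left
V3 y: intersect with XZ mask (39 set) -- 78 left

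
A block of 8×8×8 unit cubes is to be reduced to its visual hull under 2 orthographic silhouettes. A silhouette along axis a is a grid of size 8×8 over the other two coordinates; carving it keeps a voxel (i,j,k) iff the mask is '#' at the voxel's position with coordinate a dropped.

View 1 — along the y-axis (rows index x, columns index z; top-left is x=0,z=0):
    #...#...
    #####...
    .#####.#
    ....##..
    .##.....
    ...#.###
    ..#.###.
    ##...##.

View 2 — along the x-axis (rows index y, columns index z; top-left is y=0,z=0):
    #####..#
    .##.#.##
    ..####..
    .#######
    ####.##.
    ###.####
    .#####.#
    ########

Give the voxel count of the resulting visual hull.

start: 8×8×8 = 512 voxels
[1] y-view keeps 29 columns → grid now 232
[2] x-view keeps 49 columns → grid now 182

|visual hull| = 182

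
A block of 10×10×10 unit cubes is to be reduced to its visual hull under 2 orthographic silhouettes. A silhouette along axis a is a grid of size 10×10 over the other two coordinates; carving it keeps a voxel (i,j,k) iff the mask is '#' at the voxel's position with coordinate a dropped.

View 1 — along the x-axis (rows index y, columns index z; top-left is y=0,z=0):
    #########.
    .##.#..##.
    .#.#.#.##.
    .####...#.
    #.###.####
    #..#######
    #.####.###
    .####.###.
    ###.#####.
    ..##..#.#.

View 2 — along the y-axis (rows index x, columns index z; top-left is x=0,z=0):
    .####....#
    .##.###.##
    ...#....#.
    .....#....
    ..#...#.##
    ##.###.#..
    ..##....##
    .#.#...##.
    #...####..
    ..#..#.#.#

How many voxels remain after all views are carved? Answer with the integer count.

remaining voxels: 286

before carving: 1000 voxels (10×10×10)
carve view 1 (along x, YZ-mask fill 67/100): 670 voxels remain
carve view 2 (along y, XZ-mask fill 42/100): 286 voxels remain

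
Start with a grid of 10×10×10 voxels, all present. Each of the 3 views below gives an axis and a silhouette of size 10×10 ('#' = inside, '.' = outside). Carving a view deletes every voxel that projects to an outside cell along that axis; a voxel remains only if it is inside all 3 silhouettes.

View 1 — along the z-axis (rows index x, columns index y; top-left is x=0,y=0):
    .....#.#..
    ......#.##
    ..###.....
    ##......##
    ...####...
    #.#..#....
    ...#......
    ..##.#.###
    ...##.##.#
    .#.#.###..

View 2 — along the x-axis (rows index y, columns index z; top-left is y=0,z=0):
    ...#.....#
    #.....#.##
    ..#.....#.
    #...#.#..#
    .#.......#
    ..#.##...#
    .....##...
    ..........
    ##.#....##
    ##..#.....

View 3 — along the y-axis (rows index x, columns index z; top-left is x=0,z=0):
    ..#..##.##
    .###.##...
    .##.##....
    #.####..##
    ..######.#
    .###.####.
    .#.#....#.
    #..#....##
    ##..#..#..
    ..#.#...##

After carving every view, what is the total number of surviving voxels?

start: 10×10×10 = 1000 voxels
carve view 1 (along z, XY-mask fill 36/100): 360 voxels remain
carve view 2 (along x, YZ-mask fill 28/100): 103 voxels remain
carve view 3 (along y, XZ-mask fill 50/100): 59 voxels remain

voxel count = 59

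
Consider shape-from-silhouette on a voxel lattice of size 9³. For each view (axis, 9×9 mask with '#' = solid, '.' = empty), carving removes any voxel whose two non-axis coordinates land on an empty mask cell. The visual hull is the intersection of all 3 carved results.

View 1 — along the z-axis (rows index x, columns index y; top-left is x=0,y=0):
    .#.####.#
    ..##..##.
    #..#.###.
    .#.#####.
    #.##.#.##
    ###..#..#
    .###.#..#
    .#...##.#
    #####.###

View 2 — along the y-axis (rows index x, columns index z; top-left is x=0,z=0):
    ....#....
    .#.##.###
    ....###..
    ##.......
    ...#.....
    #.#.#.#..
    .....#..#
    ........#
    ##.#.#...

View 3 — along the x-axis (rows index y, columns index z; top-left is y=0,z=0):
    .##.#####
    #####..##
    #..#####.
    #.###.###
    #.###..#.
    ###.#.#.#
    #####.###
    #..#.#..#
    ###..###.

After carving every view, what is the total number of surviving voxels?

initial block: 9^3 = 729
after view 1 [z-axis, 49 of 81 cells solid] → remaining = 441
after view 2 [y-axis, 24 of 81 cells solid] → remaining = 129
after view 3 [x-axis, 56 of 81 cells solid] → remaining = 89

voxel count = 89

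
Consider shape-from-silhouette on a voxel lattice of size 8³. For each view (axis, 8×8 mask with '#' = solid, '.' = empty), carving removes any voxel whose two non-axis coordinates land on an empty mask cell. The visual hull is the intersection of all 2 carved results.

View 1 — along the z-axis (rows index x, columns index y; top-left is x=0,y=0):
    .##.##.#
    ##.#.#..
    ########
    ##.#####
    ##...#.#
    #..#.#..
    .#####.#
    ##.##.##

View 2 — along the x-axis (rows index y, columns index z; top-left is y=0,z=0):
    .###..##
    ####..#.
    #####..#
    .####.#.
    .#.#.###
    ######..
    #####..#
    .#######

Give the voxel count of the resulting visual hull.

remaining voxels: 240

full grid |V| = 512
  1. axis=2 (XY plane), |mask|=43  ⇒  voxels=344
  2. axis=0 (YZ plane), |mask|=45  ⇒  voxels=240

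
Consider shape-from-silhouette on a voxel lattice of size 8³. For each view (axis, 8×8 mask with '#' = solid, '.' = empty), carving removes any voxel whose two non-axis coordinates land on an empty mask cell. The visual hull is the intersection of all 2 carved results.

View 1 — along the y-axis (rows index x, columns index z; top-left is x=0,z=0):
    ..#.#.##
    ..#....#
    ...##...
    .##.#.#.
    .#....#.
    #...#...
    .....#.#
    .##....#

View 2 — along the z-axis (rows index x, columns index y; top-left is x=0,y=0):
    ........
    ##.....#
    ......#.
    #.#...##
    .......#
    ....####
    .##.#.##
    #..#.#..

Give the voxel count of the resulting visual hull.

|visual hull| = 53

start: 8×8×8 = 512 voxels
carve view 1 (along y, XZ-mask fill 21/64): 168 voxels remain
carve view 2 (along z, XY-mask fill 21/64): 53 voxels remain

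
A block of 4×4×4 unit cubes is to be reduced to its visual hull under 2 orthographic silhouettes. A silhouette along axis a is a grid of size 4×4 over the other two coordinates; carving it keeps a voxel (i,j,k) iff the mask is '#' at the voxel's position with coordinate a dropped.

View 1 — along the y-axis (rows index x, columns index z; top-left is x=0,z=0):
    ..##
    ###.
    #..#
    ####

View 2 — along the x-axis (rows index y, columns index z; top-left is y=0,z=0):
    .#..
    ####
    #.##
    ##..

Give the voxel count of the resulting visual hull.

start: 4×4×4 = 64 voxels
after view 1 [y-axis, 11 of 16 cells solid] → remaining = 44
after view 2 [x-axis, 10 of 16 cells solid] → remaining = 27

|visual hull| = 27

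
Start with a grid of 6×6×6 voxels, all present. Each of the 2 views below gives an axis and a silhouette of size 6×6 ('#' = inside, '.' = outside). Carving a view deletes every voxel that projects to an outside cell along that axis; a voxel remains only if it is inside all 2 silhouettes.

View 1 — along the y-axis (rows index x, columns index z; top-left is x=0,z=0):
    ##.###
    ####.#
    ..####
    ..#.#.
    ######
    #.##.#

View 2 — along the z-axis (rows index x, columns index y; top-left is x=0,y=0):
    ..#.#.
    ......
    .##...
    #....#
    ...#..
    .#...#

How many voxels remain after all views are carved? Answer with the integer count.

|visual hull| = 36

full grid |V| = 216
V1 y: intersect with XZ mask (26 set) -- 156 left
V2 z: intersect with XY mask (9 set) -- 36 left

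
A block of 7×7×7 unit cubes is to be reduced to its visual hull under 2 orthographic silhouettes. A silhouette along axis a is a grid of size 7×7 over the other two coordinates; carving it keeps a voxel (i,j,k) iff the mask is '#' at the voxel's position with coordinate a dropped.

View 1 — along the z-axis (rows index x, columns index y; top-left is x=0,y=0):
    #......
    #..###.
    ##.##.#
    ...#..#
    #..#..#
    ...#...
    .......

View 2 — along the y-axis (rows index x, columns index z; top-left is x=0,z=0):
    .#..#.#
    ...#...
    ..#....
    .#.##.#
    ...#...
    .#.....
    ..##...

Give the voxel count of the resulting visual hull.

voxel count = 24

full grid |V| = 343
after view 1 [z-axis, 16 of 49 cells solid] → remaining = 112
after view 2 [y-axis, 13 of 49 cells solid] → remaining = 24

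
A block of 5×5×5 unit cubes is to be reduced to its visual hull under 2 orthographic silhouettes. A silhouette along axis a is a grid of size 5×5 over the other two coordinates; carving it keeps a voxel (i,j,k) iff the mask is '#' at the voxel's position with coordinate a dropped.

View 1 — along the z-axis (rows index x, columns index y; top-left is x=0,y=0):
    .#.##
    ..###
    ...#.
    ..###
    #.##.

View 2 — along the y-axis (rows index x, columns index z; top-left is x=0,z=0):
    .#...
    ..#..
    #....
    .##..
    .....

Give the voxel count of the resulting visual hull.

initial block: 5^3 = 125
step 1: project along z, AND mask (13/25) → |grid| = 65
step 2: project along y, AND mask (5/25) → |grid| = 13

13 voxels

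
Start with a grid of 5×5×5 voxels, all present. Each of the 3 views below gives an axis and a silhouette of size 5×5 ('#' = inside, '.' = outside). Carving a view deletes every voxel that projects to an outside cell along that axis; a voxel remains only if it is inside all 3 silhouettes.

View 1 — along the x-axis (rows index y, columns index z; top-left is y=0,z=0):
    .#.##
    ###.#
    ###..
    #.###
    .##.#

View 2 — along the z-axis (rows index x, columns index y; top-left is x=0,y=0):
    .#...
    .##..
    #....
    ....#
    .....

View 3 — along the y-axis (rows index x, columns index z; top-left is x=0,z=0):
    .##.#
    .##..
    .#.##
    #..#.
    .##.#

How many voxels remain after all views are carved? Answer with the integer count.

|visual hull| = 10

start: 5×5×5 = 125 voxels
carve view 1 (along x, YZ-mask fill 17/25): 85 voxels remain
carve view 2 (along z, XY-mask fill 5/25): 17 voxels remain
carve view 3 (along y, XZ-mask fill 13/25): 10 voxels remain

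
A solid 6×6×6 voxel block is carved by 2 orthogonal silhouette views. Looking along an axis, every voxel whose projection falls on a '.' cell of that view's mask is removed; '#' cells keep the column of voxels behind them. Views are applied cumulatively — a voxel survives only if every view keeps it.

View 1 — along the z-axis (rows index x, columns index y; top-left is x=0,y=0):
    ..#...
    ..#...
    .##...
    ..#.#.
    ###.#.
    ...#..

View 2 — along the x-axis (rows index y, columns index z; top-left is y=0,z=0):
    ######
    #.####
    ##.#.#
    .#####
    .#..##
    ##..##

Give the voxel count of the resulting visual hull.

start: 6×6×6 = 216 voxels
[1] z-view keeps 11 columns → grid now 66
[2] x-view keeps 27 columns → grid now 47

voxel count = 47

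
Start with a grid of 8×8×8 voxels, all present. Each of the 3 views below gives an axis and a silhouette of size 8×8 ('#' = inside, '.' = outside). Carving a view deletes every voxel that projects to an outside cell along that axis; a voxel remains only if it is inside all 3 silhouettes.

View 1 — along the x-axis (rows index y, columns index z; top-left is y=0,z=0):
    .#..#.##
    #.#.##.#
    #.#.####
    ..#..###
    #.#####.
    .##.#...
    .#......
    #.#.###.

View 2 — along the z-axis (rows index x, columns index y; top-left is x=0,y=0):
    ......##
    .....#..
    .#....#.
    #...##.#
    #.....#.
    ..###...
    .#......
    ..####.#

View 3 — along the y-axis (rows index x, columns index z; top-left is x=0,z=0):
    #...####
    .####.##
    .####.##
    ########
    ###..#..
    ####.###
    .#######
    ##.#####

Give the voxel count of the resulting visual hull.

initial block: 8^3 = 512
V1 x: intersect with YZ mask (34 set) -- 272 left
V2 z: intersect with XY mask (20 set) -- 83 left
V3 y: intersect with XZ mask (50 set) -- 68 left

68 voxels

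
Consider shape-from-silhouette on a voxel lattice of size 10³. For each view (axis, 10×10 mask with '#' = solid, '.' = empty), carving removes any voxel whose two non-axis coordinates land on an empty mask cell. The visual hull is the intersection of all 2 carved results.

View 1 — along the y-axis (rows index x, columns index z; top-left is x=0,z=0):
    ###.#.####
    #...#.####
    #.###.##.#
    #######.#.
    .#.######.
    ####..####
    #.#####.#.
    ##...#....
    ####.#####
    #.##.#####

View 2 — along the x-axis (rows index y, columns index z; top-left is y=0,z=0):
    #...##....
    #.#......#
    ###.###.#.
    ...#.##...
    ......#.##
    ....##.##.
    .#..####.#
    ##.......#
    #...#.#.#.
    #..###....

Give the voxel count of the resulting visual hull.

remaining voxels: 287

start: 10×10×10 = 1000 voxels
[1] y-view keeps 71 columns → grid now 710
[2] x-view keeps 40 columns → grid now 287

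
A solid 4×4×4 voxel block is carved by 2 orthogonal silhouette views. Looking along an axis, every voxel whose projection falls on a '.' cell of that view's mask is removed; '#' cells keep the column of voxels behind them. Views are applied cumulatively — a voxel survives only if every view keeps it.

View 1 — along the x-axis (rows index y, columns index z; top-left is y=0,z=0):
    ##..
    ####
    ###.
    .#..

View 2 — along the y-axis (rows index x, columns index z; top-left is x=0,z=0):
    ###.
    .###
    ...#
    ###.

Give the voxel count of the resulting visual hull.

26 voxels

before carving: 64 voxels (4×4×4)
step 1: project along x, AND mask (10/16) → |grid| = 40
step 2: project along y, AND mask (10/16) → |grid| = 26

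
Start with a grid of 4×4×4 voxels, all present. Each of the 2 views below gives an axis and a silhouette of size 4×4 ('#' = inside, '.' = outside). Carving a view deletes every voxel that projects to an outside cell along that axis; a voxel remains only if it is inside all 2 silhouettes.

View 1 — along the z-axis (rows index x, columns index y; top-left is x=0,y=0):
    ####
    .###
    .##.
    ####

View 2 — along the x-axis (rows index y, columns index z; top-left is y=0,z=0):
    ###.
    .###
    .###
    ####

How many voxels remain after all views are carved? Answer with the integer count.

initial block: 4^3 = 64
  1. axis=2 (XY plane), |mask|=13  ⇒  voxels=52
  2. axis=0 (YZ plane), |mask|=13  ⇒  voxels=42

remaining voxels: 42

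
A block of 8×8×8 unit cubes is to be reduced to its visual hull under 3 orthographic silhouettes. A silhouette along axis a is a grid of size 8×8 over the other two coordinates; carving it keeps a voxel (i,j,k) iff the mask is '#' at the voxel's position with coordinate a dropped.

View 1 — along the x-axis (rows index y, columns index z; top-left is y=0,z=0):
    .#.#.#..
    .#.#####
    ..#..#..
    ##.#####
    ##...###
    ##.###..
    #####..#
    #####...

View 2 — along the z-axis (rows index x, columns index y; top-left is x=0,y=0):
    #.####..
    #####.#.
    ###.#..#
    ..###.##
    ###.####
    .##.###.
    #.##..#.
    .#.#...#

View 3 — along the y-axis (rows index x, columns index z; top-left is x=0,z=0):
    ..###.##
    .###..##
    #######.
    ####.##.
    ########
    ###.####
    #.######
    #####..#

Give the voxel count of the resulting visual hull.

remaining voxels: 148

initial block: 8^3 = 512
step 1: project along x, AND mask (39/64) → |grid| = 312
step 2: project along z, AND mask (40/64) → |grid| = 189
step 3: project along y, AND mask (51/64) → |grid| = 148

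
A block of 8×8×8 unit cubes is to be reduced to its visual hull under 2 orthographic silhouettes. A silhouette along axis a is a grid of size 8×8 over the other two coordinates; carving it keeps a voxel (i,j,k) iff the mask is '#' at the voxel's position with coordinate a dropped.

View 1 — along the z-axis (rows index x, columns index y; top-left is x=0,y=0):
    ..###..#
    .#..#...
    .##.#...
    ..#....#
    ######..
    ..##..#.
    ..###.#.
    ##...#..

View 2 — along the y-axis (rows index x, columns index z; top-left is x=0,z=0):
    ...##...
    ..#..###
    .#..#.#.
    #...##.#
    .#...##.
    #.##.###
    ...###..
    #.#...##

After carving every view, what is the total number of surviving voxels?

93 voxels

before carving: 512 voxels (8×8×8)
V1 z: intersect with XY mask (27 set) -- 216 left
V2 y: intersect with XZ mask (29 set) -- 93 left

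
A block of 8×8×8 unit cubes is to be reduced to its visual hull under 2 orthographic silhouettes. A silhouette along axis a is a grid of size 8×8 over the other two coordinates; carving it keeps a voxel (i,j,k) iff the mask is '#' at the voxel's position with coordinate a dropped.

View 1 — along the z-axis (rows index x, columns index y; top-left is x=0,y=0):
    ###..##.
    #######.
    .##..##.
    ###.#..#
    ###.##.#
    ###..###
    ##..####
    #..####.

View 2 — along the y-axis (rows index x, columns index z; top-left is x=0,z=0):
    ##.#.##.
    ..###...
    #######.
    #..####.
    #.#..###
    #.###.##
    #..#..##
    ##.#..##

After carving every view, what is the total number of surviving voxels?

|visual hull| = 214

start: 8×8×8 = 512 voxels
after view 1 [z-axis, 44 of 64 cells solid] → remaining = 352
after view 2 [y-axis, 40 of 64 cells solid] → remaining = 214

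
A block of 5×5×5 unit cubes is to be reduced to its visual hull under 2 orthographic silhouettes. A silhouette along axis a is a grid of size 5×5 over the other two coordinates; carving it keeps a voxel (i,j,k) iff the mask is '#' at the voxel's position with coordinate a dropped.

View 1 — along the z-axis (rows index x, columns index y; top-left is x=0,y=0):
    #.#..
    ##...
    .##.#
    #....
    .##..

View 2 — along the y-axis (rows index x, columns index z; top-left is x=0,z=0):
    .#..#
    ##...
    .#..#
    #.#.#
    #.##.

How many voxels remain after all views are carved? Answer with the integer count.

full grid |V| = 125
V1 z: intersect with XY mask (10 set) -- 50 left
V2 y: intersect with XZ mask (12 set) -- 23 left

remaining voxels: 23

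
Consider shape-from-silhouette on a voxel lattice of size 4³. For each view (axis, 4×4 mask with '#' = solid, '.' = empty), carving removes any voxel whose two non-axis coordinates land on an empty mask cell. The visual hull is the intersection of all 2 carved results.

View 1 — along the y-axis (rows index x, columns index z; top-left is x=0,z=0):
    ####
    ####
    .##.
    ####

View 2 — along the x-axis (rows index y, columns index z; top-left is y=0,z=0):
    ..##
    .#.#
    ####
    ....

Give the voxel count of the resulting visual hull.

full grid |V| = 64
carve view 1 (along y, XZ-mask fill 14/16): 56 voxels remain
carve view 2 (along x, YZ-mask fill 8/16): 28 voxels remain

remaining voxels: 28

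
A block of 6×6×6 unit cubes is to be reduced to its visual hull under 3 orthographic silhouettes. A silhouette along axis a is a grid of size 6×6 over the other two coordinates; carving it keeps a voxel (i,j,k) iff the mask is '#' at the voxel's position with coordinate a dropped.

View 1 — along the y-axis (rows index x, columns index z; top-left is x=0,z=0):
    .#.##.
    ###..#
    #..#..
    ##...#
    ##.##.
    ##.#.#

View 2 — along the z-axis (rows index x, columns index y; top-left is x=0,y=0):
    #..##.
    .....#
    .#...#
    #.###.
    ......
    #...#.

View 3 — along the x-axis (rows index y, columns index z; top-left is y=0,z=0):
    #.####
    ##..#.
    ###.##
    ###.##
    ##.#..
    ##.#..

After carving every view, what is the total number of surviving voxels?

before carving: 216 voxels (6×6×6)
[1] y-view keeps 20 columns → grid now 120
[2] z-view keeps 12 columns → grid now 37
[3] x-view keeps 24 columns → grid now 27

27 voxels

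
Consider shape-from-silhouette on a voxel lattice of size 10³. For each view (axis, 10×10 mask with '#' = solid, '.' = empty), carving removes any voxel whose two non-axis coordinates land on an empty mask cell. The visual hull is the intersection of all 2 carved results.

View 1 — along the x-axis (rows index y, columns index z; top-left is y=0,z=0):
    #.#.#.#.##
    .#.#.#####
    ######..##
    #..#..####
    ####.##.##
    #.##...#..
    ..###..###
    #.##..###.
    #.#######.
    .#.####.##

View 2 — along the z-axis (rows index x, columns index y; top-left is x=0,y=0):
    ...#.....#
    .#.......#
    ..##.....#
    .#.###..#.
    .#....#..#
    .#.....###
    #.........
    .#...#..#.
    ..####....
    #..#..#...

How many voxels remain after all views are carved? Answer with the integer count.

before carving: 1000 voxels (10×10×10)
[1] x-view keeps 66 columns → grid now 660
[2] z-view keeps 30 columns → grid now 198

198 voxels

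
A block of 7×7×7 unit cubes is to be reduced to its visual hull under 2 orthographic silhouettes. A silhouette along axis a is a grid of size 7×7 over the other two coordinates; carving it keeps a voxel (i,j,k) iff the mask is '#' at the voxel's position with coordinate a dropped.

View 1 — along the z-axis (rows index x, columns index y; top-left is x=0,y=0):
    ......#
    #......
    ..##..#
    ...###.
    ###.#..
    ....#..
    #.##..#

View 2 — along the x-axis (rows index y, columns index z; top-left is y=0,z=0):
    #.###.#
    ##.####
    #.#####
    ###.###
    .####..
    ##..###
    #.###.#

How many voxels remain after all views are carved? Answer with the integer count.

full grid |V| = 343
after view 1 [z-axis, 17 of 49 cells solid] → remaining = 119
after view 2 [x-axis, 37 of 49 cells solid] → remaining = 89

remaining voxels: 89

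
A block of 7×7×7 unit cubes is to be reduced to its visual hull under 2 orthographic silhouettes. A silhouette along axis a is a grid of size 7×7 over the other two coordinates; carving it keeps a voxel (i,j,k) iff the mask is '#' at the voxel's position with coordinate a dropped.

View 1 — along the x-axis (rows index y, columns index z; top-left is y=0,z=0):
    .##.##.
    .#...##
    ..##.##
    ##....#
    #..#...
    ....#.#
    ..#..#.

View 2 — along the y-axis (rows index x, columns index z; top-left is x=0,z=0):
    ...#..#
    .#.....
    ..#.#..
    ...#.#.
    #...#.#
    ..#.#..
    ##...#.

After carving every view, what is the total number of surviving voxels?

42 voxels

before carving: 343 voxels (7×7×7)
[1] x-view keeps 20 columns → grid now 140
[2] y-view keeps 15 columns → grid now 42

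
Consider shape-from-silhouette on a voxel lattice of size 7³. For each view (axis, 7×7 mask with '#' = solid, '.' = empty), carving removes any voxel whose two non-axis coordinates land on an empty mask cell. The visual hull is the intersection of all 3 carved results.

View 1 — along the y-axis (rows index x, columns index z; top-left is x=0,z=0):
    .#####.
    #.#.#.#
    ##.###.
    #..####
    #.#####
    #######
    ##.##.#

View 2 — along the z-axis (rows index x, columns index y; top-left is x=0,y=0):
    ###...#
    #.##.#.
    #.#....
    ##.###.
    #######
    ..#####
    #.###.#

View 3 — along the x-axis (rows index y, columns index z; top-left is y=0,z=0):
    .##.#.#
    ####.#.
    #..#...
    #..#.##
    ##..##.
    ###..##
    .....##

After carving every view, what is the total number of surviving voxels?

|visual hull| = 88

before carving: 343 voxels (7×7×7)
after view 1 [y-axis, 37 of 49 cells solid] → remaining = 259
after view 2 [z-axis, 32 of 49 cells solid] → remaining = 173
after view 3 [x-axis, 26 of 49 cells solid] → remaining = 88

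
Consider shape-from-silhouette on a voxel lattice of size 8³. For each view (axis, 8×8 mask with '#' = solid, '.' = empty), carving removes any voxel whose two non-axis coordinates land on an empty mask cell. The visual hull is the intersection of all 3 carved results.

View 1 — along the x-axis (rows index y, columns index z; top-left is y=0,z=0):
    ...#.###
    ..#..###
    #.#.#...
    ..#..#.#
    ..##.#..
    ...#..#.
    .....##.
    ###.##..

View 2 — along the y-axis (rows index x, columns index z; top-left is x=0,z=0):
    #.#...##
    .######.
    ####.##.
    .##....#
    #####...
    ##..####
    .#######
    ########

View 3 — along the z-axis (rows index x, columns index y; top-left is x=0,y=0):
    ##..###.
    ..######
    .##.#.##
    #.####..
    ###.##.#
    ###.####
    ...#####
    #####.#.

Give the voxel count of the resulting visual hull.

remaining voxels: 103

initial block: 8^3 = 512
after view 1 [x-axis, 26 of 64 cells solid] → remaining = 208
after view 2 [y-axis, 45 of 64 cells solid] → remaining = 146
after view 3 [z-axis, 45 of 64 cells solid] → remaining = 103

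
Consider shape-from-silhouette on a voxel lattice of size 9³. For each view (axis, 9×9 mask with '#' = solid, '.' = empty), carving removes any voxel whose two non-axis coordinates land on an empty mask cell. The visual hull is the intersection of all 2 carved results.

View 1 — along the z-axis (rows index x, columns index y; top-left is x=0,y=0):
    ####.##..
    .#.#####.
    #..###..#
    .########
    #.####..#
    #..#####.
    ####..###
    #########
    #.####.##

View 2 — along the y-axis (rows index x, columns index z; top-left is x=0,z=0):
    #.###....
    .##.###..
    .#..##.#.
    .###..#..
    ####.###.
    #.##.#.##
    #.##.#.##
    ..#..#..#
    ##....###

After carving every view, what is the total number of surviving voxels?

288 voxels

initial block: 9^3 = 729
after view 1 [z-axis, 60 of 81 cells solid] → remaining = 540
after view 2 [y-axis, 44 of 81 cells solid] → remaining = 288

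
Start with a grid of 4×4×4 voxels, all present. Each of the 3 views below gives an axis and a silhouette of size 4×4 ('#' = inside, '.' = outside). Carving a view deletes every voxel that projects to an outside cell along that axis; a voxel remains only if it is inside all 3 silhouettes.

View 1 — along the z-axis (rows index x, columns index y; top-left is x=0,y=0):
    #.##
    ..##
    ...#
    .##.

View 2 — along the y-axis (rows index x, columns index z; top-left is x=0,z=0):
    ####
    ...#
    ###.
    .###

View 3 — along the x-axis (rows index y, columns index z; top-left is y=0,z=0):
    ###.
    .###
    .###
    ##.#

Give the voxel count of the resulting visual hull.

remaining voxels: 19

initial block: 4^3 = 64
carve view 1 (along z, XY-mask fill 8/16): 32 voxels remain
carve view 2 (along y, XZ-mask fill 11/16): 23 voxels remain
carve view 3 (along x, YZ-mask fill 12/16): 19 voxels remain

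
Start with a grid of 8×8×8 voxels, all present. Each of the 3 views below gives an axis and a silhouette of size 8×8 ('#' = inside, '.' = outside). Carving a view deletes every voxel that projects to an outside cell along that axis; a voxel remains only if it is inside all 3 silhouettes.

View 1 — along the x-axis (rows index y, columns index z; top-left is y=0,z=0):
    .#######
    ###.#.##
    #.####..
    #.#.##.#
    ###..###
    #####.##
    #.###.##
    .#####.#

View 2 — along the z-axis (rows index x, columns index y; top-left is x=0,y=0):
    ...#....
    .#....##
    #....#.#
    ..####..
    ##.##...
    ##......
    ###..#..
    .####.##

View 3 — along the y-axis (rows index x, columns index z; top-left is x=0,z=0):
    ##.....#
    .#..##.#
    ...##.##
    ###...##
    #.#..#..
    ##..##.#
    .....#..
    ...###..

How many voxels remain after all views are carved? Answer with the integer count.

69 voxels

full grid |V| = 512
step 1: project along x, AND mask (48/64) → |grid| = 384
step 2: project along z, AND mask (27/64) → |grid| = 162
step 3: project along y, AND mask (28/64) → |grid| = 69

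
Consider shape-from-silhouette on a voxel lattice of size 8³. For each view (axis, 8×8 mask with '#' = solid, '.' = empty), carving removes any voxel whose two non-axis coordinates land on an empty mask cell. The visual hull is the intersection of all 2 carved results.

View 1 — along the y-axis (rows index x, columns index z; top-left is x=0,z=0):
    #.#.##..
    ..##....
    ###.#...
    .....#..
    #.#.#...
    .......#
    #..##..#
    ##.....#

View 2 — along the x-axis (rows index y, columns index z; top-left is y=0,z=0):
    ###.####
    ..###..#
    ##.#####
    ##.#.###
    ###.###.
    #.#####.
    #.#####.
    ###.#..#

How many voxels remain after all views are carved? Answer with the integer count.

|visual hull| = 134

initial block: 8^3 = 512
  1. axis=1 (XZ plane), |mask|=22  ⇒  voxels=176
  2. axis=0 (YZ plane), |mask|=47  ⇒  voxels=134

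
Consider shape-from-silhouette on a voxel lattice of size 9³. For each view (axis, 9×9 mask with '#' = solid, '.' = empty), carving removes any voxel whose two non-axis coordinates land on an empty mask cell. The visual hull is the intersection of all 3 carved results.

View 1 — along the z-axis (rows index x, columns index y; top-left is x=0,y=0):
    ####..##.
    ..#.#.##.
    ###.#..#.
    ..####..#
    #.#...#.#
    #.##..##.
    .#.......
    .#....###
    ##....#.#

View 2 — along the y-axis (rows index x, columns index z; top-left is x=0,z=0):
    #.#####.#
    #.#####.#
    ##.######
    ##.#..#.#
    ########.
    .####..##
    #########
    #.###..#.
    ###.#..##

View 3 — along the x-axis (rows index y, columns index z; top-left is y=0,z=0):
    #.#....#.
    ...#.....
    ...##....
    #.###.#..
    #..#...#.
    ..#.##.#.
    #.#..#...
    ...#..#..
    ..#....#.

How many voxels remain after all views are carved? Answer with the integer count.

|visual hull| = 73

start: 9×9×9 = 729 voxels
after view 1 [z-axis, 38 of 81 cells solid] → remaining = 342
after view 2 [y-axis, 61 of 81 cells solid] → remaining = 250
after view 3 [x-axis, 25 of 81 cells solid] → remaining = 73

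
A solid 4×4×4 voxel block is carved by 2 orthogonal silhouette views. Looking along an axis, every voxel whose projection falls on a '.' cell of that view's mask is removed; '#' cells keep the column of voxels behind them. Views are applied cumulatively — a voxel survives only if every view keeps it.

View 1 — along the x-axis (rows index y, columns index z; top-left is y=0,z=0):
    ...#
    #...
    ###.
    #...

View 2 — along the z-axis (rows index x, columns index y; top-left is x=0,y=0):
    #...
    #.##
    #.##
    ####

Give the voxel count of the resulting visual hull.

initial block: 4^3 = 64
step 1: project along x, AND mask (6/16) → |grid| = 24
step 2: project along z, AND mask (11/16) → |grid| = 17

17 voxels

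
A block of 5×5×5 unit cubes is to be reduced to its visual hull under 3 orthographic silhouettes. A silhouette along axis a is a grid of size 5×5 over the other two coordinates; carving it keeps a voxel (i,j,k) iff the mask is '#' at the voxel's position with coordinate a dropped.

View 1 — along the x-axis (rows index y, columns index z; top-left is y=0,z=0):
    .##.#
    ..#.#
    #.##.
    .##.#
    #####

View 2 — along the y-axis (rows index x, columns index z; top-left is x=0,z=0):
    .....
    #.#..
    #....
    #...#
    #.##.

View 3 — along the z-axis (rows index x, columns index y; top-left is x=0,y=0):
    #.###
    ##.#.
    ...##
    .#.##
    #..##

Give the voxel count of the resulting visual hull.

remaining voxels: 13

start: 5×5×5 = 125 voxels
carve view 1 (along x, YZ-mask fill 16/25): 80 voxels remain
carve view 2 (along y, XZ-mask fill 8/25): 24 voxels remain
carve view 3 (along z, XY-mask fill 15/25): 13 voxels remain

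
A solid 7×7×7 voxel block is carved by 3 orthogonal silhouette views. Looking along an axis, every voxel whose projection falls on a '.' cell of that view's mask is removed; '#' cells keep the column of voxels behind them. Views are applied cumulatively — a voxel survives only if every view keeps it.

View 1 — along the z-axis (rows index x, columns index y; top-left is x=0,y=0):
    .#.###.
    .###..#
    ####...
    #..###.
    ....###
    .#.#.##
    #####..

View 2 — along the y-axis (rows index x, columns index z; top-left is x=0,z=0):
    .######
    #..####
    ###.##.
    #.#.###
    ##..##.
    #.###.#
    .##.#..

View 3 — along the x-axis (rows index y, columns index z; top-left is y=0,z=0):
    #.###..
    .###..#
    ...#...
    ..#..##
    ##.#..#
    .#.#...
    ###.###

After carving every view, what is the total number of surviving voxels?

full grid |V| = 343
carve view 1 (along z, XY-mask fill 28/49): 196 voxels remain
carve view 2 (along y, XZ-mask fill 33/49): 131 voxels remain
carve view 3 (along x, YZ-mask fill 24/49): 59 voxels remain

voxel count = 59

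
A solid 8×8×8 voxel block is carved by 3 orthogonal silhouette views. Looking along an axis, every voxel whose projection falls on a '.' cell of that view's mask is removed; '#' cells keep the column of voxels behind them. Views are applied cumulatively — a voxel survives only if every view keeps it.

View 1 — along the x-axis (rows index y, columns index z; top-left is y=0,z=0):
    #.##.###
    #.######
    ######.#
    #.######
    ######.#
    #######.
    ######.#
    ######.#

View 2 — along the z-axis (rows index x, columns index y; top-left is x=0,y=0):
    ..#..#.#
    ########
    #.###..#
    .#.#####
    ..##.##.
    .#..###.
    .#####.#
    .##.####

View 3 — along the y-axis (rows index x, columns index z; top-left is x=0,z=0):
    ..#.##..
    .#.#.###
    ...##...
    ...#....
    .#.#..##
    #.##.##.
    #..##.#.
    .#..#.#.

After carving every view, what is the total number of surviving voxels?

start: 8×8×8 = 512 voxels
[1] x-view keeps 55 columns → grid now 440
[2] z-view keeps 42 columns → grid now 292
[3] y-view keeps 27 columns → grid now 120

|visual hull| = 120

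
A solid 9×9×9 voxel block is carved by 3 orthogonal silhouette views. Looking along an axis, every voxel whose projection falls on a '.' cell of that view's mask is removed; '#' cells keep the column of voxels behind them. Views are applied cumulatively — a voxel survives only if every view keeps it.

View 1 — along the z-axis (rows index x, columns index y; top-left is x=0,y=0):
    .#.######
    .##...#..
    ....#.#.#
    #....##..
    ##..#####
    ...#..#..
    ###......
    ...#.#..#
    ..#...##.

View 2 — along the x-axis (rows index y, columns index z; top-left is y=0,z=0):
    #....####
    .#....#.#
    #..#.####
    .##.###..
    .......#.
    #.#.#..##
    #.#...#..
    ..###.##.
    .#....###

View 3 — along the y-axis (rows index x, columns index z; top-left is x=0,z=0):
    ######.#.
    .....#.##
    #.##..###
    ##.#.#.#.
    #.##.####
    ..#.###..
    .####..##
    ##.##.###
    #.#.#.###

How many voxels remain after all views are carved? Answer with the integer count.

full grid |V| = 729
  1. axis=2 (XY plane), |mask|=34  ⇒  voxels=306
  2. axis=0 (YZ plane), |mask|=37  ⇒  voxels=135
  3. axis=1 (XZ plane), |mask|=51  ⇒  voxels=92

92 voxels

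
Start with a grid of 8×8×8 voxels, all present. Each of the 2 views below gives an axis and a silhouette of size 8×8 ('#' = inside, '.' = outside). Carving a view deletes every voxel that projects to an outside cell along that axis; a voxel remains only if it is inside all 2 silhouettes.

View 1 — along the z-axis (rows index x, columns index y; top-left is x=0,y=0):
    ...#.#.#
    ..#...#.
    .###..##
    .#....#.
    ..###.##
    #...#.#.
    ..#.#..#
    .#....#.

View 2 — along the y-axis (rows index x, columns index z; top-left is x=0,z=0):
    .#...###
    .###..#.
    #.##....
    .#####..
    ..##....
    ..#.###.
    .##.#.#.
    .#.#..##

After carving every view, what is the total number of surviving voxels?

initial block: 8^3 = 512
  1. axis=2 (XY plane), |mask|=25  ⇒  voxels=200
  2. axis=1 (XZ plane), |mask|=30  ⇒  voxels=87

87 voxels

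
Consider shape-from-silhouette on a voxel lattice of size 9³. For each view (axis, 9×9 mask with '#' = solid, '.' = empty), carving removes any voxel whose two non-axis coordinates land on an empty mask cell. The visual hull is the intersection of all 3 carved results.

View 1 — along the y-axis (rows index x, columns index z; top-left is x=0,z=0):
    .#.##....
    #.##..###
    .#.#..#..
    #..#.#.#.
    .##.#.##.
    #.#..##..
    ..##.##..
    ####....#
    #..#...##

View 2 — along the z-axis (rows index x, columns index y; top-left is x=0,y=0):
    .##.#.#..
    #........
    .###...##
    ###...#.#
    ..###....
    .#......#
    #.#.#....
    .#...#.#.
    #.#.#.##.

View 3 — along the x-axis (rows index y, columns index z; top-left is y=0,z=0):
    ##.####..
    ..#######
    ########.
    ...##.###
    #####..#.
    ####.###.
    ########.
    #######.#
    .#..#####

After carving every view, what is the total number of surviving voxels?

start: 9×9×9 = 729 voxels
carve view 1 (along y, XZ-mask fill 38/81): 342 voxels remain
carve view 2 (along z, XY-mask fill 31/81): 123 voxels remain
carve view 3 (along x, YZ-mask fill 61/81): 94 voxels remain

|visual hull| = 94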